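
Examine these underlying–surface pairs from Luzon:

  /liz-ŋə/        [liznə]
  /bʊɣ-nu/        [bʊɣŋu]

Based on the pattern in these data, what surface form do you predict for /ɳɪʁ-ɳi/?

The data show progressive place assimilation: /ŋ/ → [n] after /z/; /n/ → [ŋ] after /ɣ/. In each pair only place changes, matching the preceding consonant, while manner and voice stay constant.
The rule targets /ɳ/ (voiced retroflex nasal), which sits after the trigger /ʁ/ (uvular).
Changing only its place to uvular gives [ɴ] — the voiced uvular nasal.

[ɳɪʁɴi]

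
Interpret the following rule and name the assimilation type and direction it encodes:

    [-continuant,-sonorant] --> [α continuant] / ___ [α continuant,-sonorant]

regressive manner assimilation

The rule copies [continuant] (continuancy) from the environment onto the target stops; since [±continuant] encodes the stop/fricative manner contrast, the assimilating dimension is manner.
Since the environment is written after the underscore, the trigger follows the target; the direction is regressive.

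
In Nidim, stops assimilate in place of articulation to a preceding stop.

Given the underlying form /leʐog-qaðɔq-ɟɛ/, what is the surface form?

[leʐogkaðɔqɢɛ]

/q/ is a voiceless uvular stop. The preceding trigger /g/ is velar, so /q/ must become velar as well.
The voiceless velar stop is [k], so /q/ → [k].
The same rule applies at the second boundary: /ɟ/ → [ɢ] next to /q/.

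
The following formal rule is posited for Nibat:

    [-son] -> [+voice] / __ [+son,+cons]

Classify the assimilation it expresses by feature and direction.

The structural change is [+voice], and the conditioning segment [+son,+cons] (a sonorant consonant) is itself voiced, so the target comes to share the voicing of its neighbour — voicing assimilation.
The conditioning segment sits to the right of the focus bar, meaning the trigger follows the segment that changes — regressive assimilation.

regressive voicing assimilation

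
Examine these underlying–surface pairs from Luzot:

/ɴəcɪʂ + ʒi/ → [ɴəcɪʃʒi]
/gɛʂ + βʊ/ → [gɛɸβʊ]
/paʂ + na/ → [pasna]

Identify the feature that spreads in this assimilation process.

place

Underlying /ʂ/ is realised as [ʃ] next to /ʒ/; /ʒ/ itself does not change.
/ʂ/ is retroflex while /ʒ/ is postalveolar; the output [ʃ] is postalveolar, matching the trigger — so the feature that spreads is place.
The other alternating forms pattern the same way: /ʂ/ → [ɸ] before /β/ (retroflex → bilabial, matching bilabial); /ʂ/ → [s] before /n/ (retroflex → alveolar, matching alveolar) — only place changes, and always toward the following segment.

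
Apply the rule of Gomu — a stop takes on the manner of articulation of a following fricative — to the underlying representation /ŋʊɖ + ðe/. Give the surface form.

[ŋʊʐðe]

/ɖ/ is a voiced retroflex stop. The following trigger /ð/ is a fricative, so /ɖ/ must become a fricative as well.
A voiced retroflex fricative is [ʐ], so the surface segment is [ʐ].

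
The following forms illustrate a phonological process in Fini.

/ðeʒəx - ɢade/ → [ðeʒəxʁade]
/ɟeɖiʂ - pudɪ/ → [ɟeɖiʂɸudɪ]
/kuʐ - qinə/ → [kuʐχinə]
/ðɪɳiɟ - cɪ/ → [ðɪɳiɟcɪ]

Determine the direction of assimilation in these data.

progressive

Comparing underlying and surface forms, /ɢ/ → [ʁ] is the alternation; the neighbouring /x/ is constant.
/ɢ/ is a stop while /x/ is a fricative; the output [ʁ] is a fricative, matching the trigger — so the feature that spreads is manner.
The same holds elsewhere in the data: /p/ → [ɸ] after /ʂ/ (stop → fricative, matching a fricative); /q/ → [χ] after /ʐ/ (stop → fricative, matching a fricative) — only manner changes, and always toward the preceding segment.
No alternation appears in [ðɪɳiɟcɪ]: there the adjacent consonants already agree in manner (/c/ and /ɟ/ are both stops), so this form is consistent with the same rule.
Since the segment that changes follows the conditioning segment, the assimilation is progressive.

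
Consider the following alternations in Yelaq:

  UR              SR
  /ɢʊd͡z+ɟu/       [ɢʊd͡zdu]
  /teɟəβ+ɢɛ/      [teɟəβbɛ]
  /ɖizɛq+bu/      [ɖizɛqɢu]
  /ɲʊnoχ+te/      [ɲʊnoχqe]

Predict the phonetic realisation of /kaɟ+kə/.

[kaɟcə]

The data show progressive place assimilation: /ɟ/ → [d] after /d͡z/; /ɢ/ → [b] after /β/; /b/ → [ɢ] after /q/; /t/ → [q] after /χ/. In each pair only place changes, matching the preceding consonant, while manner and voice stay constant.
The rule targets /k/ (voiceless velar stop), which sits after the trigger /ɟ/ (palatal).
A voiceless palatal stop is [c], so the surface segment is [c].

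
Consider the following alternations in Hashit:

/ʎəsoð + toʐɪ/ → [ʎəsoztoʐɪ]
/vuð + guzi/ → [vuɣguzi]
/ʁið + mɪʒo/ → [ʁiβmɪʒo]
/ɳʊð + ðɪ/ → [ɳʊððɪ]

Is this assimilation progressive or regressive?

regressive

Underlying /ð/ is realised as [z] next to /t/; /t/ itself does not change.
The change dental → alveolar matches the place of the following /t/, identifying this as place assimilation.
Checking the remaining alternations: /ð/ → [ɣ] before /g/ (dental → velar, matching velar); /ð/ → [β] before /m/ (dental → bilabial, matching bilabial) — only place changes, and always toward the following segment.
Nothing changes in [ɳʊððɪ]: there the adjacent consonants already agree in place (/ð/ and /ð/ are both dental), so this form is consistent with the same rule.
The trigger is the following segment, so the direction is regressive (anticipatory).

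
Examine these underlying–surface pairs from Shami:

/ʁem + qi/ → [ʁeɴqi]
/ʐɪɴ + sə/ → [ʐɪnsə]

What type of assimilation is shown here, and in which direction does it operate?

Comparing underlying and surface forms, /m/ → [ɴ] is the alternation; the neighbouring /q/ is constant.
The change bilabial → uvular matches the place of the following /q/, identifying this as place assimilation.
Manner and voice are unchanged, so the assimilation is partial, not total.
The same holds elsewhere in the data: /ɴ/ → [n] before /s/ (uvular → alveolar, matching alveolar) — only place changes, and always toward the following segment.
The trigger is the following segment, so the direction is regressive (anticipatory).

regressive place assimilation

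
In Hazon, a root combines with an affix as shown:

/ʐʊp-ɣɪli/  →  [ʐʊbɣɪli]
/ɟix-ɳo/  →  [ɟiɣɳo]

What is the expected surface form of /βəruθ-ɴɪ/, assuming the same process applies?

The data show regressive voicing assimilation: /p/ → [b] before /ɣ/; /x/ → [ɣ] before /ɳ/. In each pair only voicing changes, matching the following consonant, while place and manner stay constant.
The rule targets /θ/ (voiceless dental fricative), which sits before the trigger /ɴ/ (voiced).
A voiced dental fricative is [ð], so the surface segment is [ð].

[βəruðɴɪ]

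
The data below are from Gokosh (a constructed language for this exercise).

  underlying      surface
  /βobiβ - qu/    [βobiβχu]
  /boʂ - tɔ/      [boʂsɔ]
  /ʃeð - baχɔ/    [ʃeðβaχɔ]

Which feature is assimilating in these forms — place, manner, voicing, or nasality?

manner

Underlying /q/ is realised as [χ] next to /β/; /β/ itself does not change.
The change stop → fricative matches the manner of the preceding /β/, identifying this as manner assimilation.
The other alternating forms pattern the same way: /t/ → [s] after /ʂ/ (stop → fricative, matching a fricative); /b/ → [β] after /ð/ (stop → fricative, matching a fricative) — only manner changes, and always toward the preceding segment.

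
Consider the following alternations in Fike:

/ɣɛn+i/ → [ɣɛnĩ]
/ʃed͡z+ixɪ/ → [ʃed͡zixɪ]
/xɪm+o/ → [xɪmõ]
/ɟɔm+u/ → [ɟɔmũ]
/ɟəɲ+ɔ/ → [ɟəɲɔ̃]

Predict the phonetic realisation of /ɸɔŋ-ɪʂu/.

[ɸɔŋɪ̃ʂu]

The data show progressive nasality assimilation (vowel nasalisation): /i/ → [ĩ] after /n/; /o/ → [õ] after /m/; /u/ → [ũ] after /m/; /ɔ/ → [ɔ̃] after /ɲ/ — a vowel is nasalised by an immediately preceding nasal consonant.
No change occurs in [ʃed͡zixɪ] because the vowel at the boundary is adjacent to an oral consonant, not a nasal (/i/ next to /d͡z/).
/ɪ/ sits next to the nasal /ŋ/ and is therefore nasalised to [ɪ̃].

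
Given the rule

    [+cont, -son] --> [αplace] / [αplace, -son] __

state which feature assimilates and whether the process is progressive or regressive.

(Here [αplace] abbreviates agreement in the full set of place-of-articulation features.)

progressive place assimilation

The shared variable α links the value of the place features (abbreviated [place]) on the target to the same value on the neighbouring segment, so place is the feature that assimilates.
Since the environment is written before the underscore, the trigger precedes the target; the direction is progressive.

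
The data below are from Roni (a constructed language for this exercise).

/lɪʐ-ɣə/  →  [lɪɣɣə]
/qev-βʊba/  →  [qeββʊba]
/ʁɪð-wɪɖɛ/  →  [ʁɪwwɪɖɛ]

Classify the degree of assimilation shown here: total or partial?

The segment that alternates is /ð/, which surfaces as [w] when adjacent to /w/.
The output [w] is identical to the trigger /w/ — every feature (place, manner, voicing) has been copied — so this is total assimilation.
The other forms behave the same way: /ʐ/ → [ɣ] before /ɣ/; /v/ → [β] before /β/ — in each case the output is a copy of the following consonant.

total assimilation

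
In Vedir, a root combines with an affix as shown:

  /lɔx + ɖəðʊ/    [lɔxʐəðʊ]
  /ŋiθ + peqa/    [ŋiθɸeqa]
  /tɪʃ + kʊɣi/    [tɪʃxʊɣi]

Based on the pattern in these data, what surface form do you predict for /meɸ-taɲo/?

The data show progressive manner assimilation: /ɖ/ → [ʐ] after /x/; /p/ → [ɸ] after /θ/; /k/ → [x] after /ʃ/. In each pair only manner changes, matching the preceding consonant, while place and voice stay constant.
/t/ is a voiceless alveolar stop. The preceding trigger /ɸ/ is a fricative, so /t/ must become a fricative as well.
A voiceless alveolar fricative is [s], so the surface segment is [s].

[meɸsaɲo]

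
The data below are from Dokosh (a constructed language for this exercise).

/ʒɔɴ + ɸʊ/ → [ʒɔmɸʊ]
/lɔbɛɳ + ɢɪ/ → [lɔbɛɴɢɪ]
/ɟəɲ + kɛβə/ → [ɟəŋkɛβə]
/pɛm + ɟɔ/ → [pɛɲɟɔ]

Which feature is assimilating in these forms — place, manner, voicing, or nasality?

Comparing underlying and surface forms, /ɴ/ → [m] is the alternation; the neighbouring /ɸ/ is constant.
/ɴ/ is uvular while /ɸ/ is bilabial; the output [m] is bilabial, matching the trigger — so the feature that spreads is place.
The other alternating forms pattern the same way: /ɳ/ → [ɴ] before /ɢ/ (retroflex → uvular, matching uvular); /ɲ/ → [ŋ] before /k/ (palatal → velar, matching velar); /m/ → [ɲ] before /ɟ/ (bilabial → palatal, matching palatal) — only place changes, and always toward the following segment.

place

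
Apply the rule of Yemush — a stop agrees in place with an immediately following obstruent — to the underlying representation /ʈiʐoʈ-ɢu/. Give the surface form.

[ʈiʐoqɢu]

The rule targets /ʈ/ (voiceless retroflex stop), which sits before the trigger /ɢ/ (uvular).
A voiceless uvular stop is [q], so the surface segment is [q].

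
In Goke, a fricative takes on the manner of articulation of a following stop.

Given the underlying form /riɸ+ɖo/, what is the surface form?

[ripɖo]

The rule targets /ɸ/ (voiceless bilabial fricative), which sits before the trigger /ɖ/ (stop).
Changing only its manner to stop gives [p] — the voiceless bilabial stop.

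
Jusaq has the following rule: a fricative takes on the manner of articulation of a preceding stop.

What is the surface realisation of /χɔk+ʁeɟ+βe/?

The rule targets /ʁ/ (voiced uvular fricative), which sits after the trigger /k/ (stop).
A voiced uvular stop is [ɢ], so the surface segment is [ɢ].
At the second juncture, /β/ likewise becomes [b] adjacent to /ɟ/.

[χɔkɢeɟbe]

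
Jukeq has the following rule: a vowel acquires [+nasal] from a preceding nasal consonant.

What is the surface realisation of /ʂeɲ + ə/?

[ʂeɲə̃]

/ə/ sits next to the nasal /ɲ/ and is therefore nasalised to [ə̃].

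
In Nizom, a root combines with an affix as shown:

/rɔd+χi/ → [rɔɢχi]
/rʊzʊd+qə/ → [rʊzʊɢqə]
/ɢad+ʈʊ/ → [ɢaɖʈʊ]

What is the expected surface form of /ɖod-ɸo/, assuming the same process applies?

The data show regressive place assimilation: /d/ → [ɢ] before /χ/; /d/ → [ɢ] before /q/; /d/ → [ɖ] before /ʈ/. In each pair only place changes, matching the following consonant, while manner and voice stay constant.
The rule targets /d/ (voiced alveolar stop), which sits before the trigger /ɸ/ (bilabial).
A voiced bilabial stop is [b], so the surface segment is [b].

[ɖobɸo]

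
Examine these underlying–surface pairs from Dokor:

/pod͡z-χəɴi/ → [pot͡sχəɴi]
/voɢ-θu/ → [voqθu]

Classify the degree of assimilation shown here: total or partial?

Underlying /d͡z/ is realised as [t͡s] next to /χ/; /χ/ itself does not change.
/d͡z/ is voiced while /χ/ is voiceless; the output [t͡s] is voiceless, matching the trigger — so the feature that spreads is voicing.
Place and manner are unchanged, so the assimilation is partial, not total.
The other alternating form patterns the same way: /ɢ/ → [q] before /θ/ (voiced → voiceless, matching voiceless) — only voicing changes, and always toward the following segment.

partial assimilation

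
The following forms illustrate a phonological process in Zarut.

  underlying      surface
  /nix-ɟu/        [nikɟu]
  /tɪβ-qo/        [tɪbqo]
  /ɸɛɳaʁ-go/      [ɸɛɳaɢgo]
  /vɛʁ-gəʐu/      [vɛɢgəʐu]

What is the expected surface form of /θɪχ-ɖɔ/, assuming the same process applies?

The data show regressive manner assimilation: /x/ → [k] before /ɟ/; /β/ → [b] before /q/; /ʁ/ → [ɢ] before /g/. In each pair only manner changes, matching the following consonant, while place and voice stay constant.
The rule targets /χ/ (voiceless uvular fricative), which sits before the trigger /ɖ/ (stop).
Changing only its manner to stop gives [q] — the voiceless uvular stop.

[θɪqɖɔ]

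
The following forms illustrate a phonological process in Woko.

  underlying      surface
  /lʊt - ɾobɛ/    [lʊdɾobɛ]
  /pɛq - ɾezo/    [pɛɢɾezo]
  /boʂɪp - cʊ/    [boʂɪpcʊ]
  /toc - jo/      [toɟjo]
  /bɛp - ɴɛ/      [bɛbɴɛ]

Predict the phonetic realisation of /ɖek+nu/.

[ɖegnu]

The data show regressive voicing assimilation: /t/ → [d] before /ɾ/; /q/ → [ɢ] before /ɾ/; /c/ → [ɟ] before /j/; /p/ → [b] before /ɴ/. In each pair only voicing changes, matching the following consonant, while place and manner stay constant.
No alternation appears in [boʂɪpcʊ]: there the adjacent consonants already agree in voicing (/p/ and /c/ are both voiceless), so this form is consistent with the same rule.
/k/ is a voiceless velar stop. The following trigger /n/ is voiced, so /k/ must become voiced as well.
The voiced velar stop is [g], so /k/ → [g].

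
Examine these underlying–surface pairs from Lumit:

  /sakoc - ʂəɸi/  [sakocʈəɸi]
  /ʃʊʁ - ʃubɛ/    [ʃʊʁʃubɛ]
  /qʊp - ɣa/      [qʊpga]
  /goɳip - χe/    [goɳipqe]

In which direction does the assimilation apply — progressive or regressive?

The segment that alternates is /ʂ/, which surfaces as [ʈ] when adjacent to /c/.
/ʂ/ is a fricative while /c/ is a stop; the output [ʈ] is a stop, matching the trigger — so the feature that spreads is manner.
The same holds elsewhere in the data: /ɣ/ → [g] after /p/ (fricative → stop, matching a stop); /χ/ → [q] after /p/ (fricative → stop, matching a stop) — only manner changes, and always toward the preceding segment.
Nothing changes in [ʃʊʁʃubɛ]: there the adjacent consonants already agree in manner (/ʃ/ and /ʁ/ are both fricatives), so this form is consistent with the same rule.
The trigger is the preceding segment, so the direction is progressive (perseverative).

progressive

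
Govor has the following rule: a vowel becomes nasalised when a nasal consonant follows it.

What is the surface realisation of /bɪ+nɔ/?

/ɪ/ sits next to the nasal /n/ and is therefore nasalised to [ɪ̃].

[bɪ̃nɔ]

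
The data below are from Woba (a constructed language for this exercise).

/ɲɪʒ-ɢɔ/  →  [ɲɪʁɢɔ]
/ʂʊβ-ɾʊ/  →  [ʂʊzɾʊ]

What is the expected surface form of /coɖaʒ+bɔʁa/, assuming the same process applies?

[coɖaβbɔʁa]

The data show regressive place assimilation: /ʒ/ → [ʁ] before /ɢ/; /β/ → [z] before /ɾ/. In each pair only place changes, matching the following consonant, while manner and voice stay constant.
The rule targets /ʒ/ (voiced postalveolar fricative), which sits before the trigger /b/ (bilabial).
Changing only its place to bilabial gives [β] — the voiced bilabial fricative.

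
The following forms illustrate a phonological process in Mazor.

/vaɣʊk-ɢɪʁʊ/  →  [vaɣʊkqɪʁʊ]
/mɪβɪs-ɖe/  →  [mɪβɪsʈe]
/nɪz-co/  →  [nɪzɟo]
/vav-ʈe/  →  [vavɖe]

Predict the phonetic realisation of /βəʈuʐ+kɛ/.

The data show progressive voicing assimilation: /ɢ/ → [q] after /k/; /ɖ/ → [ʈ] after /s/; /c/ → [ɟ] after /z/; /ʈ/ → [ɖ] after /v/. In each pair only voicing changes, matching the preceding consonant, while place and manner stay constant.
The rule targets /k/ (voiceless velar stop), which sits after the trigger /ʐ/ (voiced).
A voiced velar stop is [g], so the surface segment is [g].

[βəʈuʐgɛ]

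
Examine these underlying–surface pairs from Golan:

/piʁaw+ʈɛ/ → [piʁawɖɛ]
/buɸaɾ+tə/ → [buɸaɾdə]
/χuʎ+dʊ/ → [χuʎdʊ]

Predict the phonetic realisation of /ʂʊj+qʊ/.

[ʂʊjɢʊ]

The data show progressive voicing assimilation: /ʈ/ → [ɖ] after /w/; /t/ → [d] after /ɾ/. In each pair only voicing changes, matching the preceding consonant, while place and manner stay constant.
No alternation appears in [χuʎdʊ]: there the adjacent consonants already agree in voicing (/d/ and /ʎ/ are both voiced), so this form is consistent with the same rule.
The rule targets /q/ (voiceless uvular stop), which sits after the trigger /j/ (voiced).
Changing only its voicing to voiced gives [ɢ] — the voiced uvular stop.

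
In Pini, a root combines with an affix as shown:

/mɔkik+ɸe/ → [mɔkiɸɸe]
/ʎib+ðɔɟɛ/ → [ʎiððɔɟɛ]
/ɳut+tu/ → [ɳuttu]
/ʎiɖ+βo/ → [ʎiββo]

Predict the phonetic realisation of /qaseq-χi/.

The data show regressive total assimilation (/k/ → [ɸ] before /ɸ/; /b/ → [ð] before /ð/; /ɖ/ → [β] before /β/): in every case the target segment becomes identical to its following neighbour, copying more than a single feature.
In [ɳuttu] the two consonants at the boundary are already identical (/t/ + /t/), so the rule applies vacuously and nothing changes.
/q/ is the segment targeted by the rule; it sits immediately before /χ/, so it assimilates completely and surfaces as [χ].

[qaseχχi]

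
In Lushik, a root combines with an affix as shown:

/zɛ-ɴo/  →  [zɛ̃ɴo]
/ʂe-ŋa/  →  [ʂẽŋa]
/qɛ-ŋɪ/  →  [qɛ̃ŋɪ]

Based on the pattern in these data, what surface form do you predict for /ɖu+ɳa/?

The data show regressive nasality assimilation (vowel nasalisation): /ɛ/ → [ɛ̃] before /ɴ/; /e/ → [ẽ] before /ŋ/; /ɛ/ → [ɛ̃] before /ŋ/ — a vowel is nasalised by an immediately following nasal consonant.
The vowel /u/ is adjacent to the following nasal /ɳ/, so it acquires [+nasal] and surfaces as [ũ].

[ɖũɳa]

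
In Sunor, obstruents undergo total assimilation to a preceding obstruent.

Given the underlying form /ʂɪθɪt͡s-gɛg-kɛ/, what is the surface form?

/g/ is the segment targeted by the rule; it sits immediately after /t͡s/, so it assimilates completely and surfaces as [t͡s].
At the second juncture, /k/ likewise becomes [g] adjacent to /g/.

[ʂɪθɪt͡st͡sɛggɛ]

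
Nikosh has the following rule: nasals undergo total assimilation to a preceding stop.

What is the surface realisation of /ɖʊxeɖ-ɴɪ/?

[ɖʊxeɖɖɪ]

/ɴ/ is the segment targeted by the rule; it sits immediately after /ɖ/, so it assimilates completely and surfaces as [ɖ].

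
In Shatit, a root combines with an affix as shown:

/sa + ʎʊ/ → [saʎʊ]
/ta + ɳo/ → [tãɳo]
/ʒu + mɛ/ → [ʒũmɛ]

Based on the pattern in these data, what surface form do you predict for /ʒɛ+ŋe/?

The data show regressive nasality assimilation (vowel nasalisation): /a/ → [ã] before /ɳ/; /u/ → [ũ] before /m/ — a vowel is nasalised by an immediately following nasal consonant.
No change occurs in [saʎʊ] because the vowel at the boundary is adjacent to an oral consonant, not a nasal (/a/ next to /ʎ/).
/ɛ/ sits next to the nasal /ŋ/ and is therefore nasalised to [ɛ̃].

[ʒɛ̃ŋe]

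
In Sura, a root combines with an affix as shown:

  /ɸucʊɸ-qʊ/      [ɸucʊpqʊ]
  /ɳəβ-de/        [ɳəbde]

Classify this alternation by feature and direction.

regressive manner assimilation

Comparing underlying and surface forms, /ɸ/ → [p] is the alternation; the neighbouring /q/ is constant.
The change fricative → stop matches the manner of the following /q/, identifying this as manner assimilation.
Place and voice are unchanged, so the assimilation is partial, not total.
Checking the remaining alternation: /β/ → [b] before /d/ (fricative → stop, matching a stop) — only manner changes, and always toward the following segment.
Since the segment that changes precedes the conditioning segment, the assimilation is regressive.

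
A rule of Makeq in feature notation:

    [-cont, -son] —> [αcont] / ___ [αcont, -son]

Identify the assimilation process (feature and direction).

regressive manner assimilation

The shared variable α links the value of [cont] on the target to that of the neighbouring obstruent. [cont] distinguishes stops from fricatives — a manner-of-articulation feature — so this is manner assimilation.
The conditioning segment sits to the right of the focus bar, meaning the trigger follows the segment that changes — regressive assimilation.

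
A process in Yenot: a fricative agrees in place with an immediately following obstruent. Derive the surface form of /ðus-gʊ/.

/s/ is a voiceless alveolar fricative. The following trigger /g/ is velar, so /s/ must become velar as well.
A voiceless velar fricative is [x], so the surface segment is [x].

[ðuxgʊ]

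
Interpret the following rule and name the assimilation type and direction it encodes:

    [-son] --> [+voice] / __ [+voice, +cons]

regressive voicing assimilation

The structural change is [+voice], and the conditioning segment [+voice, +cons] (a voiced consonant) is itself voiced, so the target comes to share the voicing of its neighbour — voicing assimilation.
Since the environment is written after the underscore, the trigger follows the target; the direction is regressive.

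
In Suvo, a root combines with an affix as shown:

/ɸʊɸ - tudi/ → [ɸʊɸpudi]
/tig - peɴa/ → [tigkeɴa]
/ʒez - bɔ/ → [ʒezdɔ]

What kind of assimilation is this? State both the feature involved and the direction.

Underlying /t/ is realised as [p] next to /ɸ/; /ɸ/ itself does not change.
The change alveolar → bilabial matches the place of the preceding /ɸ/, identifying this as place assimilation.
Manner and voice are unchanged, so the assimilation is partial, not total.
The same holds elsewhere in the data: /p/ → [k] after /g/ (bilabial → velar, matching velar); /b/ → [d] after /z/ (bilabial → alveolar, matching alveolar) — only place changes, and always toward the preceding segment.
The trigger is the preceding segment, so the direction is progressive (perseverative).

progressive place assimilation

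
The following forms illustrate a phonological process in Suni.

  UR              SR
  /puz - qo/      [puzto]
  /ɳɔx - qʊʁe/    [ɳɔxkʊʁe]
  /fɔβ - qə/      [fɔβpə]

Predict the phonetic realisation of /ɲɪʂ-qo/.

[ɲɪʂʈo]

The data show progressive place assimilation: /q/ → [t] after /z/; /q/ → [k] after /x/; /q/ → [p] after /β/. In each pair only place changes, matching the preceding consonant, while manner and voice stay constant.
/q/ is a voiceless uvular stop. The preceding trigger /ʂ/ is retroflex, so /q/ must become retroflex as well.
A voiceless retroflex stop is [ʈ], so the surface segment is [ʈ].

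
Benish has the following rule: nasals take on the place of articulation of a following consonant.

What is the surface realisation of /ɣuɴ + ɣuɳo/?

/ɴ/ is a voiced uvular nasal. The following trigger /ɣ/ is velar, so /ɴ/ must become velar as well.
A voiced velar nasal is [ŋ], so the surface segment is [ŋ].

[ɣuŋɣuɳo]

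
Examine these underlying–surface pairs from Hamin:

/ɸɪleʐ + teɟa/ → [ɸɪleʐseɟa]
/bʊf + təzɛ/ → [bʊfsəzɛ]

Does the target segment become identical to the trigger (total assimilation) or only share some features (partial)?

partial assimilation

The segment that alternates is /t/, which surfaces as [s] when adjacent to /ʐ/.
/t/ is a stop while /ʐ/ is a fricative; the output [s] is a fricative, matching the trigger — so the feature that spreads is manner.
Place and voice are unchanged, so the assimilation is partial, not total.
The other alternating form patterns the same way: /t/ → [s] after /f/ (stop → fricative, matching a fricative) — only manner changes, and always toward the preceding segment.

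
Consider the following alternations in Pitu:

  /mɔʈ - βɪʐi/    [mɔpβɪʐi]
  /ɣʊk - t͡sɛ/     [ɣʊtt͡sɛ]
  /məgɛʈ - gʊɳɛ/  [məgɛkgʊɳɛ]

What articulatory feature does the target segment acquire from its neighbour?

Comparing underlying and surface forms, /ʈ/ → [p] is the alternation; the neighbouring /β/ is constant.
The change retroflex → bilabial matches the place of the following /β/, identifying this as place assimilation.
Checking the remaining alternations: /k/ → [t] before /t͡s/ (velar → alveolar, matching alveolar); /ʈ/ → [k] before /g/ (retroflex → velar, matching velar) — only place changes, and always toward the following segment.

place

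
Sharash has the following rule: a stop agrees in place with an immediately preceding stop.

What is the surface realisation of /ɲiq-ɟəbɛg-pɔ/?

The rule targets /ɟ/ (voiced palatal stop), which sits after the trigger /q/ (uvular).
Changing only its place to uvular gives [ɢ] — the voiced uvular stop.
At the second juncture, /p/ likewise becomes [k] adjacent to /g/.

[ɲiqɢəbɛgkɔ]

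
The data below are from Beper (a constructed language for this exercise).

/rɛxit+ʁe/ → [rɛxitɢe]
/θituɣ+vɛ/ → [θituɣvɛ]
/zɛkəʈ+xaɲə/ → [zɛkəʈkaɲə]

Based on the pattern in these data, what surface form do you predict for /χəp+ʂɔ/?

[χəpʈɔ]

The data show progressive manner assimilation: /ʁ/ → [ɢ] after /t/; /x/ → [k] after /ʈ/. In each pair only manner changes, matching the preceding consonant, while place and voice stay constant.
Nothing changes in [θituɣvɛ]: there the adjacent consonants already agree in manner (/v/ and /ɣ/ are both fricatives), so this form is consistent with the same rule.
/ʂ/ is a voiceless retroflex fricative. The preceding trigger /p/ is a stop, so /ʂ/ must become a stop as well.
The voiceless retroflex stop is [ʈ], so /ʂ/ → [ʈ].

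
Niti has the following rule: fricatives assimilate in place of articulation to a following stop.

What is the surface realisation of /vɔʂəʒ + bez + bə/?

/ʒ/ is a voiced postalveolar fricative. The following trigger /b/ is bilabial, so /ʒ/ must become bilabial as well.
Changing only its place to bilabial gives [β] — the voiced bilabial fricative.
The same rule applies at the second boundary: /z/ → [β] next to /b/.

[vɔʂəβbeβbə]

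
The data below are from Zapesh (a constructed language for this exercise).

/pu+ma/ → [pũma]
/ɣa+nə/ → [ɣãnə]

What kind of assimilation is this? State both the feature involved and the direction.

regressive nasality assimilation (vowel nasalisation)

The vowel /u/ surfaces as nasalised [ũ] next to the following nasal /m/ — it has acquired the [+nasal] feature of its neighbour.
Likewise in the remaining data: /a/ → [ã] before /n/ — each time a vowel is nasalised next to a following nasal.
Because the conditioning nasal is to the right of the vowel that changes, the process is regressive (anticipatory).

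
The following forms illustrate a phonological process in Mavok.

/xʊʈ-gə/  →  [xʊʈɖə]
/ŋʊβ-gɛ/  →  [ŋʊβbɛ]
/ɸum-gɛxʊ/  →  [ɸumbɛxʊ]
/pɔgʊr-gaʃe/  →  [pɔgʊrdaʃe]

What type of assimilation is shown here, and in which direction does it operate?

The segment that alternates is /g/, which surfaces as [ɖ] when adjacent to /ʈ/.
/g/ is velar while /ʈ/ is retroflex; the output [ɖ] is retroflex, matching the trigger — so the feature that spreads is place.
Manner and voice are unchanged, so the assimilation is partial, not total.
The same holds elsewhere in the data: /g/ → [b] after /β/ (velar → bilabial, matching bilabial); /g/ → [b] after /m/ (velar → bilabial, matching bilabial); /g/ → [d] after /r/ (velar → alveolar, matching alveolar) — only place changes, and always toward the preceding segment.
Since the segment that changes follows the conditioning segment, the assimilation is progressive.

progressive place assimilation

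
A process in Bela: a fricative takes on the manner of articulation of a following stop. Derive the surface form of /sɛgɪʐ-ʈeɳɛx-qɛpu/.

The rule targets /ʐ/ (voiced retroflex fricative), which sits before the trigger /ʈ/ (stop).
A voiced retroflex stop is [ɖ], so the surface segment is [ɖ].
At the second juncture, /x/ likewise becomes [k] adjacent to /q/.

[sɛgɪɖʈeɳɛkqɛpu]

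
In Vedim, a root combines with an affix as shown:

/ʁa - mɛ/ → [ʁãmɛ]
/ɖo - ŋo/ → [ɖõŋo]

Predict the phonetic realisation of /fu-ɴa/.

[fũɴa]

The data show regressive nasality assimilation (vowel nasalisation): /a/ → [ã] before /m/; /o/ → [õ] before /ŋ/ — a vowel is nasalised by an immediately following nasal consonant.
/u/ sits next to the nasal /ɴ/ and is therefore nasalised to [ũ].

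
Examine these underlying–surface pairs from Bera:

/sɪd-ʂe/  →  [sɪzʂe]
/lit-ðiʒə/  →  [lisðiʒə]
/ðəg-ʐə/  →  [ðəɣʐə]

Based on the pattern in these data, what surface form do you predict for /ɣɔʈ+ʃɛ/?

[ɣɔʂʃɛ]

The data show regressive manner assimilation: /d/ → [z] before /ʂ/; /t/ → [s] before /ð/; /g/ → [ɣ] before /ʐ/. In each pair only manner changes, matching the following consonant, while place and voice stay constant.
The rule targets /ʈ/ (voiceless retroflex stop), which sits before the trigger /ʃ/ (fricative).
A voiceless retroflex fricative is [ʂ], so the surface segment is [ʂ].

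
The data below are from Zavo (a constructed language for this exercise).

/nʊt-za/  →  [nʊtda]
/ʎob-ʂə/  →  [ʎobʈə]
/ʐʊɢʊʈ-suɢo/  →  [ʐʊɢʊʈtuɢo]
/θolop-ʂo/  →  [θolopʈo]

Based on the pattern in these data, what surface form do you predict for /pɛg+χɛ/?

The data show progressive manner assimilation: /z/ → [d] after /t/; /ʂ/ → [ʈ] after /b/; /s/ → [t] after /ʈ/; /ʂ/ → [ʈ] after /p/. In each pair only manner changes, matching the preceding consonant, while place and voice stay constant.
/χ/ is a voiceless uvular fricative. The preceding trigger /g/ is a stop, so /χ/ must become a stop as well.
The voiceless uvular stop is [q], so /χ/ → [q].

[pɛgqɛ]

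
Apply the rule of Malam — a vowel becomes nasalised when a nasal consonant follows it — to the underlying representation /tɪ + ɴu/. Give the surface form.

The vowel /ɪ/ is adjacent to the following nasal /ɴ/, so it acquires [+nasal] and surfaces as [ɪ̃].

[tɪ̃ɴu]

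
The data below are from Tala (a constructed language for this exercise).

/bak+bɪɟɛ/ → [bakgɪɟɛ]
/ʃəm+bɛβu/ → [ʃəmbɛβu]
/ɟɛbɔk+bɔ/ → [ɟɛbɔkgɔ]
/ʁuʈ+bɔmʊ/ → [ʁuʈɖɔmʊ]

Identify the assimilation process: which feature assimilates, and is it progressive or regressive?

Underlying /b/ is realised as [g] next to /k/; /k/ itself does not change.
The change bilabial → velar matches the place of the preceding /k/, identifying this as place assimilation.
Manner and voice are unchanged, so the assimilation is partial, not total.
The same holds elsewhere in the data: /b/ → [ɖ] after /ʈ/ (bilabial → retroflex, matching retroflex) — only place changes, and always toward the preceding segment.
No alternation appears in [ʃəmbɛβu]: there the adjacent consonants already agree in place (/b/ and /m/ are both bilabial), so this form is consistent with the same rule.
Since the segment that changes follows the conditioning segment, the assimilation is progressive.

progressive place assimilation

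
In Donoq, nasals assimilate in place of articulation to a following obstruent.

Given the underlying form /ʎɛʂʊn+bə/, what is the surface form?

/n/ is a voiced alveolar nasal. The following trigger /b/ is bilabial, so /n/ must become bilabial as well.
A voiced bilabial nasal is [m], so the surface segment is [m].

[ʎɛʂʊmbə]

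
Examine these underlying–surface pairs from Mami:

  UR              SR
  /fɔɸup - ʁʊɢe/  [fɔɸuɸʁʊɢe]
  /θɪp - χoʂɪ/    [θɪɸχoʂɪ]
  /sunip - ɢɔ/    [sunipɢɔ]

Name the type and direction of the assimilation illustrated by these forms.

Comparing underlying and surface forms, /p/ → [ɸ] is the alternation; the neighbouring /ʁ/ is constant.
/p/ is a stop while /ʁ/ is a fricative; the output [ɸ] is a fricative, matching the trigger — so the feature that spreads is manner.
Place and voice are unchanged, so the assimilation is partial, not total.
The same holds elsewhere in the data: /p/ → [ɸ] before /χ/ (stop → fricative, matching a fricative) — only manner changes, and always toward the following segment.
Nothing changes in [sunipɢɔ]: there the adjacent consonants already agree in manner (/p/ and /ɢ/ are both stops), so this form is consistent with the same rule.
The trigger is the following segment, so the direction is regressive (anticipatory).

regressive manner assimilation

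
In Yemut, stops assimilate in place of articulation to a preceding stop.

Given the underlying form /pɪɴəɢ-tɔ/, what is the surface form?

The rule targets /t/ (voiceless alveolar stop), which sits after the trigger /ɢ/ (uvular).
The voiceless uvular stop is [q], so /t/ → [q].

[pɪɴəɢqɔ]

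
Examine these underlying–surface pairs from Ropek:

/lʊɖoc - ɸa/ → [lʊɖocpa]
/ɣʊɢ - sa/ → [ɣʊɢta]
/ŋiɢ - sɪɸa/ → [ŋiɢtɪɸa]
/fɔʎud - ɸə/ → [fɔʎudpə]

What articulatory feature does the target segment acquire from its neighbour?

manner

The segment that alternates is /ɸ/, which surfaces as [p] when adjacent to /c/.
The change fricative → stop matches the manner of the preceding /c/, identifying this as manner assimilation.
Checking the remaining alternations: /s/ → [t] after /ɢ/ (fricative → stop, matching a stop); /ɸ/ → [p] after /d/ (fricative → stop, matching a stop) — only manner changes, and always toward the preceding segment.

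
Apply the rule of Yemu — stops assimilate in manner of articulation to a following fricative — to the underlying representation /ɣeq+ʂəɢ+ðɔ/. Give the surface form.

The rule targets /q/ (voiceless uvular stop), which sits before the trigger /ʂ/ (fricative).
A voiceless uvular fricative is [χ], so the surface segment is [χ].
The same rule applies at the second boundary: /ɢ/ → [ʁ] next to /ð/.

[ɣeχʂəʁðɔ]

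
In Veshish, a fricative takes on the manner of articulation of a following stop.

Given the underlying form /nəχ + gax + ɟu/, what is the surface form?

[nəqgakɟu]

/χ/ is a voiceless uvular fricative. The following trigger /g/ is a stop, so /χ/ must become a stop as well.
A voiceless uvular stop is [q], so the surface segment is [q].
The same rule applies at the second boundary: /x/ → [k] next to /ɟ/.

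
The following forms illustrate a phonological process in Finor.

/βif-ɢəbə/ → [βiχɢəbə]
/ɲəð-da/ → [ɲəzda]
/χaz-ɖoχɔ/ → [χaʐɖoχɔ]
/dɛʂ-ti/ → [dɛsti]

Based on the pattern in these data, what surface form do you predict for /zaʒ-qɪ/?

The data show regressive place assimilation: /f/ → [χ] before /ɢ/; /ð/ → [z] before /d/; /z/ → [ʐ] before /ɖ/; /ʂ/ → [s] before /t/. In each pair only place changes, matching the following consonant, while manner and voice stay constant.
/ʒ/ is a voiced postalveolar fricative. The following trigger /q/ is uvular, so /ʒ/ must become uvular as well.
Changing only its place to uvular gives [ʁ] — the voiced uvular fricative.

[zaʁqɪ]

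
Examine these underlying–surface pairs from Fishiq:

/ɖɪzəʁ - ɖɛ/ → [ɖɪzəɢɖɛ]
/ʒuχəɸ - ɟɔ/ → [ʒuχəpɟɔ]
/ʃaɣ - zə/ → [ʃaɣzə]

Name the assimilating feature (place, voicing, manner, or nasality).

manner

The segment that alternates is /ʁ/, which surfaces as [ɢ] when adjacent to /ɖ/.
The change fricative → stop matches the manner of the following /ɖ/, identifying this as manner assimilation.
Checking the remaining alternation: /ɸ/ → [p] before /ɟ/ (fricative → stop, matching a stop) — only manner changes, and always toward the following segment.
No alternation appears in [ʃaɣzə]: there the adjacent consonants already agree in manner (/ɣ/ and /z/ are both fricatives), so this form is consistent with the same rule.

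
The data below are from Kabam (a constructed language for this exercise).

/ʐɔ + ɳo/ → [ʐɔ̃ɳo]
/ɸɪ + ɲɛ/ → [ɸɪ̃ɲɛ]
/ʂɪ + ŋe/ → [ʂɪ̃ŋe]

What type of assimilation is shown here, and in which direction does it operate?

regressive nasality assimilation (vowel nasalisation)

The vowel /ɔ/ surfaces as nasalised [ɔ̃] next to the following nasal /ɳ/ — it has acquired the [+nasal] feature of its neighbour.
Likewise in the remaining data: /ɪ/ → [ɪ̃] before /ɲ/; /ɪ/ → [ɪ̃] before /ŋ/ — each time a vowel is nasalised next to a following nasal.
Because the conditioning nasal is to the right of the vowel that changes, the process is regressive (anticipatory).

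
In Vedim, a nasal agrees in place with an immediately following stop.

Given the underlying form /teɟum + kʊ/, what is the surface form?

[teɟuŋkʊ]

The rule targets /m/ (voiced bilabial nasal), which sits before the trigger /k/ (velar).
The voiced velar nasal is [ŋ], so /m/ → [ŋ].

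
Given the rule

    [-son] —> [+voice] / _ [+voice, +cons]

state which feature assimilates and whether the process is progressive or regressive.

regressive voicing assimilation

The target ([-son], obstruents) acquires [+voice] next to a voiced consonant ([+voice, +cons]) — it takes on the voicing of its neighbour, so the feature that spreads is voicing.
Since the environment is written after the underscore, the trigger follows the target; the direction is regressive.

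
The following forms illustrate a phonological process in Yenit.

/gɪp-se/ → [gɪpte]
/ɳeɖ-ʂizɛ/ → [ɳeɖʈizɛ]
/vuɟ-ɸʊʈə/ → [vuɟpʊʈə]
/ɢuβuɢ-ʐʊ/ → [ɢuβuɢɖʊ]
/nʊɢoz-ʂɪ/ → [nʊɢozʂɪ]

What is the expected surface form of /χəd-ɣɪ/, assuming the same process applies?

[χədgɪ]

The data show progressive manner assimilation: /s/ → [t] after /p/; /ʂ/ → [ʈ] after /ɖ/; /ɸ/ → [p] after /ɟ/; /ʐ/ → [ɖ] after /ɢ/. In each pair only manner changes, matching the preceding consonant, while place and voice stay constant.
Nothing changes in [nʊɢozʂɪ]: there the adjacent consonants already agree in manner (/ʂ/ and /z/ are both fricatives), so this form is consistent with the same rule.
/ɣ/ is a voiced velar fricative. The preceding trigger /d/ is a stop, so /ɣ/ must become a stop as well.
The voiced velar stop is [g], so /ɣ/ → [g].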